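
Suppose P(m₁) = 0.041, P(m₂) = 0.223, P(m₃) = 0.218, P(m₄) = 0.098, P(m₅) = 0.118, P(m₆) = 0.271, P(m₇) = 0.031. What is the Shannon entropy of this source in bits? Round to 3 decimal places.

2.509 bits

H = −Σ pᵢ log₂ pᵢ.
−0.041·log₂(0.041) = 0.1889
−0.223·log₂(0.223) = 0.4828
−0.218·log₂(0.218) = 0.4791
−0.098·log₂(0.098) = 0.3284
−0.118·log₂(0.118) = 0.3638
−0.271·log₂(0.271) = 0.5105
−0.031·log₂(0.031) = 0.1554
Sum ≈ 2.5088 → 2.509 bits.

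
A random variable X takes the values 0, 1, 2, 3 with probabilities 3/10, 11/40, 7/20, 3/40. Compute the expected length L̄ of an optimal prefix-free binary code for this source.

Repeatedly combine the two least-probable nodes; the expected code length is the sum of the merged weights.
merge 3/40 + 11/40 → 7/20
merge 3/10 + 7/20 → 13/20
merge 7/20 + 13/20 → 1
L = 7/20 + 13/20 + 1 = 2 bits/symbol.

2 bits/symbol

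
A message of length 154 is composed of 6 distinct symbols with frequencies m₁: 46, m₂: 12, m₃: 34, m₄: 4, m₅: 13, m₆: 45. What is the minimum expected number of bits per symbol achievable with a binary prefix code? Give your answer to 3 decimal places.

Probabilities are the counts divided by 154.
Repeatedly combine the two least-probable nodes; the expected code length is the sum of the merged weights.
merge 2/77 + 6/77 → 8/77
merge 13/154 + 8/77 → 29/154
merge 29/154 + 17/77 → 9/22
merge 45/154 + 23/77 → 13/22
merge 9/22 + 13/22 → 1
L = 8/77 + 29/154 + 9/22 + 13/22 + 1 = 353/154 ≈ 2.292 bits/symbol.

2.292 bits/symbol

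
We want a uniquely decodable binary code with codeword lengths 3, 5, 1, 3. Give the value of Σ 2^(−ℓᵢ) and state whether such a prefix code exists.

0.78125; yes

With common denominator 2^5 = 32: Σ 2^(−ℓᵢ) = 4/32 + 1/32 + 16/32 + 4/32 = 25/32 = 0.78125.
Kraft's inequality requires Σ ≤ 1; here Σ = 0.78125 ≤ 1, so such a prefix code exists.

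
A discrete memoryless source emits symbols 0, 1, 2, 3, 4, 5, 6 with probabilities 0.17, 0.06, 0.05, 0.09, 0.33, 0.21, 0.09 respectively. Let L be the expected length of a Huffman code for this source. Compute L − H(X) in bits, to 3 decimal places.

0.050 bits

Entropy H = −Σ p log₂ p ≈ 2.5202 bits.
Huffman merges: 1/20+3/50→11/100; 9/100+9/100→9/50; 11/100+17/100→7/25; 9/50+21/100→39/100; 7/25+33/100→61/100; 39/100+61/100→1. L = 257/100 ≈ 2.5700.
L − H = 2.5700 − 2.5202 = 0.050 bits.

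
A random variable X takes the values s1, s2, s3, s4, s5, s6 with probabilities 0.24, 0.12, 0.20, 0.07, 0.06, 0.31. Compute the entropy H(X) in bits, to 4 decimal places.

H = −Σ pᵢ log₂ pᵢ.
−0.24·log₂(0.24) = 0.4941
−0.12·log₂(0.12) = 0.3671
−0.20·log₂(0.20) = 0.4644
−0.07·log₂(0.07) = 0.2686
−0.06·log₂(0.06) = 0.2435
−0.31·log₂(0.31) = 0.5238
Sum ≈ 2.3615 → 2.3615 bits.

2.3615 bits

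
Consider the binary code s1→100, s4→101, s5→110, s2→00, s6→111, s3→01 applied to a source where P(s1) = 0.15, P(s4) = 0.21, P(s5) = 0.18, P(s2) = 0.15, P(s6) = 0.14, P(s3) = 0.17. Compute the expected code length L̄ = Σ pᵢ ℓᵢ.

L̄ = Σ pᵢ·ℓᵢ = 0.15·3 + 0.21·3 + 0.18·3 + 0.15·2 + 0.14·3 + 0.17·2 = 2.68 bits/symbol.

2.68 bits/symbol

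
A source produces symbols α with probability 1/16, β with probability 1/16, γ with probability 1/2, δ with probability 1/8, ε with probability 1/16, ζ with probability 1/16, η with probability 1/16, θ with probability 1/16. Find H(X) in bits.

2.375 bits

Each probability is a power of 1/2, so log₂(1/p) is an integer.
H = Σ p·log₂(1/p) = 1/16·4 + 1/16·4 + 1/2·1 + 1/8·3 + 1/16·4 + 1/16·4 + 1/16·4 + 1/16·4 = 2.375 bits.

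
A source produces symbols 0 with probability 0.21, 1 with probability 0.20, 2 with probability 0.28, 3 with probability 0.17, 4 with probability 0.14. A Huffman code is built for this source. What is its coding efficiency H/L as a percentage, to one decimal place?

98.8%

Entropy H = −Σ p log₂ p ≈ 2.2831 bits.
Huffman merges: 7/50+17/100→31/100; 1/5+21/100→41/100; 7/25+31/100→59/100; 41/100+59/100→1. L = 231/100 ≈ 2.3100.
Efficiency = H/L = 2.2831/2.3100 = 98.8%.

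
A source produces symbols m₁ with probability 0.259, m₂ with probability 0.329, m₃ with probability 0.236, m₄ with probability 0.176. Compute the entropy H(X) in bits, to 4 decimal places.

H = −Σ pᵢ log₂ pᵢ.
−0.259·log₂(0.259) = 0.5048
−0.329·log₂(0.329) = 0.5277
−0.236·log₂(0.236) = 0.4916
−0.176·log₂(0.176) = 0.4411
Sum ≈ 1.9652 → 1.9652 bits.

1.9652 bits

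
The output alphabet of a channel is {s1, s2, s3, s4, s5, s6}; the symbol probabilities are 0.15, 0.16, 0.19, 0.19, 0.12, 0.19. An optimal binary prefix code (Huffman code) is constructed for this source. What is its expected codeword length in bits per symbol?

2.62 bits/symbol

Repeatedly combine the two least-probable nodes; the expected code length is the sum of the merged weights.
merge 3/25 + 3/20 → 27/100
merge 4/25 + 19/100 → 7/20
merge 19/100 + 19/100 → 19/50
merge 27/100 + 7/20 → 31/50
merge 19/50 + 31/50 → 1
L = 27/100 + 7/20 + 19/50 + 31/50 + 1 = 131/50 = 2.62 bits/symbol.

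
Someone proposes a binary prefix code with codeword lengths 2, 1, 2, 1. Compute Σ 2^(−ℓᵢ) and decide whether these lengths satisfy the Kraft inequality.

1.5; no

With common denominator 2^2 = 4: Σ 2^(−ℓᵢ) = 1/4 + 2/4 + 1/4 + 2/4 = 6/4 = 1.5.
Kraft's inequality requires Σ ≤ 1; here Σ = 1.5 > 1, so no such prefix code exists.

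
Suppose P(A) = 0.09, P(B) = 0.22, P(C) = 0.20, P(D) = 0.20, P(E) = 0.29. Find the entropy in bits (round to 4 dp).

2.2399 bits

H = −Σ pᵢ log₂ pᵢ.
−0.09·log₂(0.09) = 0.3127
−0.22·log₂(0.22) = 0.4806
−0.20·log₂(0.20) = 0.4644
−0.20·log₂(0.20) = 0.4644
−0.29·log₂(0.29) = 0.5179
Sum ≈ 2.2399 → 2.2399 bits.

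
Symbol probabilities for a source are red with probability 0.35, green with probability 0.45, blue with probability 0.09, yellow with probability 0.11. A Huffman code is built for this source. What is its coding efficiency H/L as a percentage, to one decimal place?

Entropy H = −Σ p log₂ p ≈ 1.7114 bits.
Huffman merges: 9/100+11/100→1/5; 1/5+7/20→11/20; 9/20+11/20→1. L = 7/4 ≈ 1.7500.
Efficiency = H/L = 1.7114/1.7500 = 97.8%.

97.8%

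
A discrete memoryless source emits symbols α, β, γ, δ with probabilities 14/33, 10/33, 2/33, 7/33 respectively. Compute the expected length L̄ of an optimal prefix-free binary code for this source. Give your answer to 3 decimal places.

1.848 bits/symbol

Repeatedly combine the two least-probable nodes; the expected code length is the sum of the merged weights.
merge 2/33 + 7/33 → 3/11
merge 3/11 + 10/33 → 19/33
merge 14/33 + 19/33 → 1
L = 3/11 + 19/33 + 1 = 61/33 ≈ 1.848 bits/symbol.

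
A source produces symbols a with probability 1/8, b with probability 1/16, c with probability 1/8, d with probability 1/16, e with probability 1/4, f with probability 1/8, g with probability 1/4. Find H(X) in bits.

2.625 bits

Each probability is a power of 1/2, so log₂(1/p) is an integer.
H = Σ p·log₂(1/p) = 1/8·3 + 1/16·4 + 1/8·3 + 1/16·4 + 1/4·2 + 1/8·3 + 1/4·2 = 2.625 bits.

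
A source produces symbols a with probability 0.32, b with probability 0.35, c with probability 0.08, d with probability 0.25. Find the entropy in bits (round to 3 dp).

H = −Σ pᵢ log₂ pᵢ.
−0.32·log₂(0.32) = 0.5260
−0.35·log₂(0.35) = 0.5301
−0.08·log₂(0.08) = 0.2915
−0.25·log₂(0.25) = 0.5000
Sum ≈ 1.8476 → 1.848 bits.

1.848 bits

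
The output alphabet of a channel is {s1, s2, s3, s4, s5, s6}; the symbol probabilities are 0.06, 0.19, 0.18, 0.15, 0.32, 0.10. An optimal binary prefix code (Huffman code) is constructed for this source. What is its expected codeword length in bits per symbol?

2.47 bits/symbol

Repeatedly combine the two least-probable nodes; the expected code length is the sum of the merged weights.
merge 3/50 + 1/10 → 4/25
merge 3/20 + 4/25 → 31/100
merge 9/50 + 19/100 → 37/100
merge 31/100 + 8/25 → 63/100
merge 37/100 + 63/100 → 1
L = 4/25 + 31/100 + 37/100 + 63/100 + 1 = 247/100 = 2.47 bits/symbol.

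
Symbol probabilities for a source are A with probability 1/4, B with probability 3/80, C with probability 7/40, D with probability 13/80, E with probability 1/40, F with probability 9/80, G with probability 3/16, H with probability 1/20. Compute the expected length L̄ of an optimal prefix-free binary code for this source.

Repeatedly combine the two least-probable nodes; the expected code length is the sum of the merged weights.
merge 1/40 + 3/80 → 1/16
merge 1/20 + 1/16 → 9/80
merge 9/80 + 9/80 → 9/40
merge 13/80 + 7/40 → 27/80
merge 3/16 + 9/40 → 33/80
merge 1/4 + 27/80 → 47/80
merge 33/80 + 47/80 → 1
L = 1/16 + 9/80 + 9/40 + 27/80 + 33/80 + 47/80 + 1 = 219/80 = 2.7375 bits/symbol.

2.7375 bits/symbol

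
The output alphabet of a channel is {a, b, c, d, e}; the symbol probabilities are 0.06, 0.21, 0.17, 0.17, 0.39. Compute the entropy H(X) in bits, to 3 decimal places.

2.115 bits

H = −Σ pᵢ log₂ pᵢ.
−0.06·log₂(0.06) = 0.2435
−0.21·log₂(0.21) = 0.4728
−0.17·log₂(0.17) = 0.4346
−0.17·log₂(0.17) = 0.4346
−0.39·log₂(0.39) = 0.5298
Sum ≈ 2.1153 → 2.115 bits.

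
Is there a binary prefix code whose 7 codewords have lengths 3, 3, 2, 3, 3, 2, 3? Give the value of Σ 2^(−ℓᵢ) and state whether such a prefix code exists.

1.125; no

With common denominator 2^3 = 8: Σ 2^(−ℓᵢ) = 1/8 + 1/8 + 2/8 + 1/8 + 1/8 + 2/8 + 1/8 = 9/8 = 1.125.
Kraft's inequality requires Σ ≤ 1; here Σ = 1.125 > 1, so no such prefix code exists.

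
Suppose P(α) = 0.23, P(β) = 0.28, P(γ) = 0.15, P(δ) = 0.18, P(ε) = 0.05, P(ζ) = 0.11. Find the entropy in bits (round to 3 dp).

2.424 bits

H = −Σ pᵢ log₂ pᵢ.
−0.23·log₂(0.23) = 0.4877
−0.28·log₂(0.28) = 0.5142
−0.15·log₂(0.15) = 0.4105
−0.18·log₂(0.18) = 0.4453
−0.05·log₂(0.05) = 0.2161
−0.11·log₂(0.11) = 0.3503
Sum ≈ 2.4241 → 2.424 bits.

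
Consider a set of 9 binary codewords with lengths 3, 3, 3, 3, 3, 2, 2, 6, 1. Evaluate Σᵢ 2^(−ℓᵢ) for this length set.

1.640625

With common denominator 2^6 = 64: Σ 2^(−ℓᵢ) = 8/64 + 8/64 + 8/64 + 8/64 + 8/64 + 16/64 + 16/64 + 1/64 + 32/64 = 105/64 = 1.640625.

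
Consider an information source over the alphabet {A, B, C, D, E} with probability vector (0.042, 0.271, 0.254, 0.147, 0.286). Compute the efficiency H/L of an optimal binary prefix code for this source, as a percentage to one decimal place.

97.2%

Entropy H = −Σ p log₂ p ≈ 2.1278 bits.
Huffman merges: 21/500+147/1000→189/1000; 189/1000+127/500→443/1000; 271/1000+143/500→557/1000; 443/1000+557/1000→1. L = 2189/1000 ≈ 2.1890.
Efficiency = H/L = 2.1278/2.1890 = 97.2%.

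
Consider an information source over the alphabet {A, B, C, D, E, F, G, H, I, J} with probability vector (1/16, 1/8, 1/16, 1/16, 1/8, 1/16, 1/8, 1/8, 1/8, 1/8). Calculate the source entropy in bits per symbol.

Each probability is a power of 1/2, so log₂(1/p) is an integer.
H = Σ p·log₂(1/p) = 1/16·4 + 1/8·3 + 1/16·4 + 1/16·4 + 1/8·3 + 1/16·4 + 1/8·3 + 1/8·3 + 1/8·3 + 1/8·3 = 3.25 bits.

3.25 bits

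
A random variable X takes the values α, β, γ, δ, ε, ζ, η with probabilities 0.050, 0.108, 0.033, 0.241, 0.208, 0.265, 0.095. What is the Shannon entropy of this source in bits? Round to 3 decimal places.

H = −Σ pᵢ log₂ pᵢ.
−0.050·log₂(0.050) = 0.2161
−0.108·log₂(0.108) = 0.3468
−0.033·log₂(0.033) = 0.1624
−0.241·log₂(0.241) = 0.4947
−0.208·log₂(0.208) = 0.4712
−0.265·log₂(0.265) = 0.5077
−0.095·log₂(0.095) = 0.3226
Sum ≈ 2.5216 → 2.522 bits.

2.522 bits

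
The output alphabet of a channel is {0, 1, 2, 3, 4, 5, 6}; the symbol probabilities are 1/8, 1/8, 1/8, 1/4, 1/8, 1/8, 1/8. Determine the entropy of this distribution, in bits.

Each probability is a power of 1/2, so log₂(1/p) is an integer.
H = Σ p·log₂(1/p) = 1/8·3 + 1/8·3 + 1/8·3 + 1/4·2 + 1/8·3 + 1/8·3 + 1/8·3 = 2.75 bits.

2.75 bits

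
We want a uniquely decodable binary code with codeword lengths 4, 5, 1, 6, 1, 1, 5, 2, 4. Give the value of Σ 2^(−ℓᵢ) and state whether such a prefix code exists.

1.953125; no

With common denominator 2^6 = 64: Σ 2^(−ℓᵢ) = 4/64 + 2/64 + 32/64 + 1/64 + 32/64 + 32/64 + 2/64 + 16/64 + 4/64 = 125/64 = 1.953125.
Kraft's inequality requires Σ ≤ 1; here Σ = 1.953125 > 1, so no such prefix code exists.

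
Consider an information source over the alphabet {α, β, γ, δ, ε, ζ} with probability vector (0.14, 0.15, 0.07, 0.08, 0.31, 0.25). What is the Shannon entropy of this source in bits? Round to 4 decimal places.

2.3915 bits

H = −Σ pᵢ log₂ pᵢ.
−0.14·log₂(0.14) = 0.3971
−0.15·log₂(0.15) = 0.4105
−0.07·log₂(0.07) = 0.2686
−0.08·log₂(0.08) = 0.2915
−0.31·log₂(0.31) = 0.5238
−0.25·log₂(0.25) = 0.5000
Sum ≈ 2.3915 → 2.3915 bits.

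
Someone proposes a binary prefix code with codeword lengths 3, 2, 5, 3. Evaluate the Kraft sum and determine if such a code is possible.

0.53125; yes

With common denominator 2^5 = 32: Σ 2^(−ℓᵢ) = 4/32 + 8/32 + 1/32 + 4/32 = 17/32 = 0.53125.
Kraft's inequality requires Σ ≤ 1; here Σ = 0.53125 ≤ 1, so such a prefix code exists.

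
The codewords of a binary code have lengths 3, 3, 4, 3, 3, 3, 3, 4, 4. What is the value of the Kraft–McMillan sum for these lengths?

With common denominator 2^4 = 16: Σ 2^(−ℓᵢ) = 2/16 + 2/16 + 1/16 + 2/16 + 2/16 + 2/16 + 2/16 + 1/16 + 1/16 = 15/16 = 0.9375.

0.9375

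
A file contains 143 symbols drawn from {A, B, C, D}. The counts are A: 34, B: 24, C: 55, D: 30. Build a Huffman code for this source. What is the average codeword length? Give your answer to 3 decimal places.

1.993 bits/symbol

Probabilities are the counts divided by 143.
Repeatedly combine the two least-probable nodes; the expected code length is the sum of the merged weights.
merge 24/143 + 30/143 → 54/143
merge 34/143 + 54/143 → 8/13
merge 5/13 + 8/13 → 1
L = 54/143 + 8/13 + 1 = 285/143 ≈ 1.993 bits/symbol.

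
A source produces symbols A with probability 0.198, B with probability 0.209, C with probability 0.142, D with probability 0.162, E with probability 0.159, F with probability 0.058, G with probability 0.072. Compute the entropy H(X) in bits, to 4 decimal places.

2.6933 bits

H = −Σ pᵢ log₂ pᵢ.
−0.198·log₂(0.198) = 0.4626
−0.209·log₂(0.209) = 0.4720
−0.142·log₂(0.142) = 0.3999
−0.162·log₂(0.162) = 0.4254
−0.159·log₂(0.159) = 0.4218
−0.058·log₂(0.058) = 0.2383
−0.072·log₂(0.072) = 0.2733
Sum ≈ 2.6933 → 2.6933 bits.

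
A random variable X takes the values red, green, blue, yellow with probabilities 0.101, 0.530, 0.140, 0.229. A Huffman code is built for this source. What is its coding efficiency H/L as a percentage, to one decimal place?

Entropy H = −Σ p log₂ p ≈ 1.7036 bits.
Huffman merges: 101/1000+7/50→241/1000; 229/1000+241/1000→47/100; 47/100+53/100→1. L = 1711/1000 ≈ 1.7110.
Efficiency = H/L = 1.7036/1.7110 = 99.6%.

99.6%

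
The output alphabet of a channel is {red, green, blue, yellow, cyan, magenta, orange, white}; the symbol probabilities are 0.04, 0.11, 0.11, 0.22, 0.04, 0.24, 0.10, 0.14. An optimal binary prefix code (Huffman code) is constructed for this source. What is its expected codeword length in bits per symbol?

Repeatedly combine the two least-probable nodes; the expected code length is the sum of the merged weights.
merge 1/25 + 1/25 → 2/25
merge 2/25 + 1/10 → 9/50
merge 11/100 + 11/100 → 11/50
merge 7/50 + 9/50 → 8/25
merge 11/50 + 11/50 → 11/25
merge 6/25 + 8/25 → 14/25
merge 11/25 + 14/25 → 1
L = 2/25 + 9/50 + 11/50 + 8/25 + 11/25 + 14/25 + 1 = 14/5 = 2.8 bits/symbol.

2.8 bits/symbol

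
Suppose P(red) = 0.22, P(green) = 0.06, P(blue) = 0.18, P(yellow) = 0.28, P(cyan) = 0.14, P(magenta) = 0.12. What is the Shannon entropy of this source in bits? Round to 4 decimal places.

H = −Σ pᵢ log₂ pᵢ.
−0.22·log₂(0.22) = 0.4806
−0.06·log₂(0.06) = 0.2435
−0.18·log₂(0.18) = 0.4453
−0.28·log₂(0.28) = 0.5142
−0.14·log₂(0.14) = 0.3971
−0.12·log₂(0.12) = 0.3671
Sum ≈ 2.4478 → 2.4478 bits.

2.4478 bits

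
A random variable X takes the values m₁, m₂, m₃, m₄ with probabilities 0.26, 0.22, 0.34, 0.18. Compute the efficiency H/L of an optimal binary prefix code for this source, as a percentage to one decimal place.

98.0%

Entropy H = −Σ p log₂ p ≈ 1.9603 bits.
Huffman merges: 9/50+11/50→2/5; 13/50+17/50→3/5; 2/5+3/5→1. L = 2 ≈ 2.0000.
Efficiency = H/L = 1.9603/2.0000 = 98.0%.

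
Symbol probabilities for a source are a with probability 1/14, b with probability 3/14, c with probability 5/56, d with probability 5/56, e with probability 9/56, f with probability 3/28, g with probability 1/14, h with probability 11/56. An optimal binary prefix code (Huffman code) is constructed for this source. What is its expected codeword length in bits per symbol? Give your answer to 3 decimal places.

2.911 bits/symbol

Repeatedly combine the two least-probable nodes; the expected code length is the sum of the merged weights.
merge 1/14 + 1/14 → 1/7
merge 5/56 + 5/56 → 5/28
merge 3/28 + 1/7 → 1/4
merge 9/56 + 5/28 → 19/56
merge 11/56 + 3/14 → 23/56
merge 1/4 + 19/56 → 33/56
merge 23/56 + 33/56 → 1
L = 1/7 + 5/28 + 1/4 + 19/56 + 23/56 + 33/56 + 1 = 163/56 ≈ 2.911 bits/symbol.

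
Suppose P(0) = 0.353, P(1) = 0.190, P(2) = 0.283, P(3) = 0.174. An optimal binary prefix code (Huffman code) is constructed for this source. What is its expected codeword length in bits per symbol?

2 bits/symbol

Repeatedly combine the two least-probable nodes; the expected code length is the sum of the merged weights.
merge 87/500 + 19/100 → 91/250
merge 283/1000 + 353/1000 → 159/250
merge 91/250 + 159/250 → 1
L = 91/250 + 159/250 + 1 = 2 bits/symbol.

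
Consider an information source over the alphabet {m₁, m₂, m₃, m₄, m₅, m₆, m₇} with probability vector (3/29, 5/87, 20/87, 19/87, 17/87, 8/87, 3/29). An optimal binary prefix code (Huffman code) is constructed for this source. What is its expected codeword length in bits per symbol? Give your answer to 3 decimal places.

2.701 bits/symbol

Repeatedly combine the two least-probable nodes; the expected code length is the sum of the merged weights.
merge 5/87 + 8/87 → 13/87
merge 3/29 + 3/29 → 6/29
merge 13/87 + 17/87 → 10/29
merge 6/29 + 19/87 → 37/87
merge 20/87 + 10/29 → 50/87
merge 37/87 + 50/87 → 1
L = 13/87 + 6/29 + 10/29 + 37/87 + 50/87 + 1 = 235/87 ≈ 2.701 bits/symbol.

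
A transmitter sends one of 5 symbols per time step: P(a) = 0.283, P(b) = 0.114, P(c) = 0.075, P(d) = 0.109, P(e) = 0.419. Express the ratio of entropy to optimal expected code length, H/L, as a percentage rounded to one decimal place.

Entropy H = −Σ p log₂ p ≈ 2.0272 bits.
Huffman merges: 3/40+109/1000→23/125; 57/500+23/125→149/500; 283/1000+149/500→581/1000; 419/1000+581/1000→1. L = 2063/1000 ≈ 2.0630.
Efficiency = H/L = 2.0272/2.0630 = 98.3%.

98.3%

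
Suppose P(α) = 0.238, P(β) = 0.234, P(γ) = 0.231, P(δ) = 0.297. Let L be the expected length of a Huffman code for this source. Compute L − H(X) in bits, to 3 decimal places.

Entropy H = −Σ p log₂ p ≈ 1.9917 bits.
Huffman merges: 231/1000+117/500→93/200; 119/500+297/1000→107/200; 93/200+107/200→1. L = 2 ≈ 2.0000.
L − H = 2.0000 − 1.9917 = 0.008 bits.

0.008 bits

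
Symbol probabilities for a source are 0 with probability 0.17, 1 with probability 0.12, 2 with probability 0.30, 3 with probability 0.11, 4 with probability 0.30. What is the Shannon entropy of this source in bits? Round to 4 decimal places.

H = −Σ pᵢ log₂ pᵢ.
−0.17·log₂(0.17) = 0.4346
−0.12·log₂(0.12) = 0.3671
−0.30·log₂(0.30) = 0.5211
−0.11·log₂(0.11) = 0.3503
−0.30·log₂(0.30) = 0.5211
Sum ≈ 2.1941 → 2.1941 bits.

2.1941 bits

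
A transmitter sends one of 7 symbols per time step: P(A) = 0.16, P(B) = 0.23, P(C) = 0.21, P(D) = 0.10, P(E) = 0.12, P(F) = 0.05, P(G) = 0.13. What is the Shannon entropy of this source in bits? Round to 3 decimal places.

2.682 bits

H = −Σ pᵢ log₂ pᵢ.
−0.16·log₂(0.16) = 0.4230
−0.23·log₂(0.23) = 0.4877
−0.21·log₂(0.21) = 0.4728
−0.10·log₂(0.10) = 0.3322
−0.12·log₂(0.12) = 0.3671
−0.05·log₂(0.05) = 0.2161
−0.13·log₂(0.13) = 0.3826
Sum ≈ 2.6815 → 2.682 bits.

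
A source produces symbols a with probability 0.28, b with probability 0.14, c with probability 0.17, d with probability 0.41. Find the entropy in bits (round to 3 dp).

1.873 bits

H = −Σ pᵢ log₂ pᵢ.
−0.28·log₂(0.28) = 0.5142
−0.14·log₂(0.14) = 0.3971
−0.17·log₂(0.17) = 0.4346
−0.41·log₂(0.41) = 0.5274
Sum ≈ 1.8733 → 1.873 bits.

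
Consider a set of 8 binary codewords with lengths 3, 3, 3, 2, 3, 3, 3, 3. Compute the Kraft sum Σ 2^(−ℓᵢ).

With common denominator 2^3 = 8: Σ 2^(−ℓᵢ) = 1/8 + 1/8 + 1/8 + 2/8 + 1/8 + 1/8 + 1/8 + 1/8 = 9/8 = 1.125.

1.125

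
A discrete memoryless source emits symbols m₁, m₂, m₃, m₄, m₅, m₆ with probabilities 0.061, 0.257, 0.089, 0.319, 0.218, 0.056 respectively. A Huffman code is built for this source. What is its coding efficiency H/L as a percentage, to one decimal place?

Entropy H = −Σ p log₂ p ≈ 2.2983 bits.
Huffman merges: 7/125+61/1000→117/1000; 89/1000+117/1000→103/500; 103/500+109/500→53/125; 257/1000+319/1000→72/125; 53/125+72/125→1. L = 2323/1000 ≈ 2.3230.
Efficiency = H/L = 2.2983/2.3230 = 98.9%.

98.9%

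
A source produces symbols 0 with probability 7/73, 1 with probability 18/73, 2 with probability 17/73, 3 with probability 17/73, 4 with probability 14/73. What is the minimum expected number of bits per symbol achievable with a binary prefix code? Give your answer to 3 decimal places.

Repeatedly combine the two least-probable nodes; the expected code length is the sum of the merged weights.
merge 7/73 + 14/73 → 21/73
merge 17/73 + 17/73 → 34/73
merge 18/73 + 21/73 → 39/73
merge 34/73 + 39/73 → 1
L = 21/73 + 34/73 + 39/73 + 1 = 167/73 ≈ 2.288 bits/symbol.

2.288 bits/symbol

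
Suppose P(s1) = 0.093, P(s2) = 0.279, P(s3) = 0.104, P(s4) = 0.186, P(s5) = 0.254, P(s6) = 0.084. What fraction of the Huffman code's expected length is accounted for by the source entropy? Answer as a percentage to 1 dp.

98.7%

Entropy H = −Σ p log₂ p ≈ 2.4258 bits.
Huffman merges: 21/250+93/1000→177/1000; 13/125+177/1000→281/1000; 93/500+127/500→11/25; 279/1000+281/1000→14/25; 11/25+14/25→1. L = 1229/500 ≈ 2.4580.
Efficiency = H/L = 2.4258/2.4580 = 98.7%.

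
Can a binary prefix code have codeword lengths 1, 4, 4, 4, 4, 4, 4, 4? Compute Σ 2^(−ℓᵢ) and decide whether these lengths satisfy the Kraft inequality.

0.9375; yes

With common denominator 2^4 = 16: Σ 2^(−ℓᵢ) = 8/16 + 1/16 + 1/16 + 1/16 + 1/16 + 1/16 + 1/16 + 1/16 = 15/16 = 0.9375.
Kraft's inequality requires Σ ≤ 1; here Σ = 0.9375 ≤ 1, so such a prefix code exists.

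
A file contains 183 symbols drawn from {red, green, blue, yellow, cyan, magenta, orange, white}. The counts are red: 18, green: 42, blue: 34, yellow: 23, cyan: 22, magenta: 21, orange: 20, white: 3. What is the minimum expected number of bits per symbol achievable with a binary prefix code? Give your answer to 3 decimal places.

Probabilities are the counts divided by 183.
Repeatedly combine the two least-probable nodes; the expected code length is the sum of the merged weights.
merge 1/61 + 6/61 → 7/61
merge 20/183 + 7/61 → 41/183
merge 7/61 + 22/183 → 43/183
merge 23/183 + 34/183 → 19/61
merge 41/183 + 14/61 → 83/183
merge 43/183 + 19/61 → 100/183
merge 83/183 + 100/183 → 1
L = 7/61 + 41/183 + 43/183 + 19/61 + 83/183 + 100/183 + 1 = 176/61 ≈ 2.885 bits/symbol.

2.885 bits/symbol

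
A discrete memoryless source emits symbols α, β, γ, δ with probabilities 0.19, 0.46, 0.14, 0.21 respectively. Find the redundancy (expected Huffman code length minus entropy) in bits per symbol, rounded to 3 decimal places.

0.030 bits

Entropy H = −Σ p log₂ p ≈ 1.8405 bits.
Huffman merges: 7/50+19/100→33/100; 21/100+33/100→27/50; 23/50+27/50→1. L = 187/100 ≈ 1.8700.
L − H = 1.8700 − 1.8405 = 0.030 bits.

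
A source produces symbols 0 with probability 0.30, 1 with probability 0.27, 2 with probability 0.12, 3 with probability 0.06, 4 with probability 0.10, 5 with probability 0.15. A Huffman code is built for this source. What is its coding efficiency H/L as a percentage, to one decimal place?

Entropy H = −Σ p log₂ p ≈ 2.3844 bits.
Huffman merges: 3/50+1/10→4/25; 3/25+3/20→27/100; 4/25+27/100→43/100; 27/100+3/10→57/100; 43/100+57/100→1. L = 243/100 ≈ 2.4300.
Efficiency = H/L = 2.3844/2.4300 = 98.1%.

98.1%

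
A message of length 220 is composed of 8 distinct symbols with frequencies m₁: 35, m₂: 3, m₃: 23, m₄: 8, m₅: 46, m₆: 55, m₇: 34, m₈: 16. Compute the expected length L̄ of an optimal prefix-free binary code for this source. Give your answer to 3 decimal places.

Probabilities are the counts divided by 220.
Repeatedly combine the two least-probable nodes; the expected code length is the sum of the merged weights.
merge 3/220 + 2/55 → 1/20
merge 1/20 + 4/55 → 27/220
merge 23/220 + 27/220 → 5/22
merge 17/110 + 7/44 → 69/220
merge 23/110 + 5/22 → 24/55
merge 1/4 + 69/220 → 31/55
merge 24/55 + 31/55 → 1
L = 1/20 + 27/220 + 5/22 + 69/220 + 24/55 + 31/55 + 1 = 597/220 ≈ 2.714 bits/symbol.

2.714 bits/symbol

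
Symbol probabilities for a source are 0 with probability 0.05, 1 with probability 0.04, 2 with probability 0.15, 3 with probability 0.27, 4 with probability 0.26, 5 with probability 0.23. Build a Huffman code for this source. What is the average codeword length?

2.33 bits/symbol

Repeatedly combine the two least-probable nodes; the expected code length is the sum of the merged weights.
merge 1/25 + 1/20 → 9/100
merge 9/100 + 3/20 → 6/25
merge 23/100 + 6/25 → 47/100
merge 13/50 + 27/100 → 53/100
merge 47/100 + 53/100 → 1
L = 9/100 + 6/25 + 47/100 + 53/100 + 1 = 233/100 = 2.33 bits/symbol.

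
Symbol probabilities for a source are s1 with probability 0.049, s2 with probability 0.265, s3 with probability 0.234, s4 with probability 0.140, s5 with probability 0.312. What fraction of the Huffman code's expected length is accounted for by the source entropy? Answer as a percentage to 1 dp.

97.4%

Entropy H = −Σ p log₂ p ≈ 2.1326 bits.
Huffman merges: 49/1000+7/50→189/1000; 189/1000+117/500→423/1000; 53/200+39/125→577/1000; 423/1000+577/1000→1. L = 2189/1000 ≈ 2.1890.
Efficiency = H/L = 2.1326/2.1890 = 97.4%.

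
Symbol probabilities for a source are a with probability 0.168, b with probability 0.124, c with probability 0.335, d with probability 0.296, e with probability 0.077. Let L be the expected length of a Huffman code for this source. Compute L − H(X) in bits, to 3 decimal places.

0.062 bits

Entropy H = −Σ p log₂ p ≈ 2.1390 bits.
Huffman merges: 77/1000+31/250→201/1000; 21/125+201/1000→369/1000; 37/125+67/200→631/1000; 369/1000+631/1000→1. L = 2201/1000 ≈ 2.2010.
L − H = 2.2010 − 2.1390 = 0.062 bits.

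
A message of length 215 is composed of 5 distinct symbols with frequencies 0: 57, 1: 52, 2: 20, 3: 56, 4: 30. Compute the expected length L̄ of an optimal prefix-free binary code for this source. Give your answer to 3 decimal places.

2.233 bits/symbol

Probabilities are the counts divided by 215.
Repeatedly combine the two least-probable nodes; the expected code length is the sum of the merged weights.
merge 4/43 + 6/43 → 10/43
merge 10/43 + 52/215 → 102/215
merge 56/215 + 57/215 → 113/215
merge 102/215 + 113/215 → 1
L = 10/43 + 102/215 + 113/215 + 1 = 96/43 ≈ 2.233 bits/symbol.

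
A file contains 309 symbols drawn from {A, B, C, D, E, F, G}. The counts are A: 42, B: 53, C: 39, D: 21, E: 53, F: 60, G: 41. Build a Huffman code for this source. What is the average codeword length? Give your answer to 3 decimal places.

2.806 bits/symbol

Probabilities are the counts divided by 309.
Repeatedly combine the two least-probable nodes; the expected code length is the sum of the merged weights.
merge 7/103 + 13/103 → 20/103
merge 41/309 + 14/103 → 83/309
merge 53/309 + 53/309 → 106/309
merge 20/103 + 20/103 → 40/103
merge 83/309 + 106/309 → 63/103
merge 40/103 + 63/103 → 1
L = 20/103 + 83/309 + 106/309 + 40/103 + 63/103 + 1 = 289/103 ≈ 2.806 bits/symbol.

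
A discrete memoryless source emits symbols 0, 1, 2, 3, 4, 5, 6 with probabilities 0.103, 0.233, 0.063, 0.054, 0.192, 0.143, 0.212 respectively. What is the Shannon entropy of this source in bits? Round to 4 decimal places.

2.6389 bits

H = −Σ pᵢ log₂ pᵢ.
−0.103·log₂(0.103) = 0.3378
−0.233·log₂(0.233) = 0.4897
−0.063·log₂(0.063) = 0.2513
−0.054·log₂(0.054) = 0.2274
−0.192·log₂(0.192) = 0.4571
−0.143·log₂(0.143) = 0.4012
−0.212·log₂(0.212) = 0.4744
Sum ≈ 2.6389 → 2.6389 bits.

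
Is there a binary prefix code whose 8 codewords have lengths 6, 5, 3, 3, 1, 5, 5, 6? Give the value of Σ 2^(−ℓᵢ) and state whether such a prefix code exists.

0.875; yes

With common denominator 2^6 = 64: Σ 2^(−ℓᵢ) = 1/64 + 2/64 + 8/64 + 8/64 + 32/64 + 2/64 + 2/64 + 1/64 = 56/64 = 0.875.
Kraft's inequality requires Σ ≤ 1; here Σ = 0.875 ≤ 1, so such a prefix code exists.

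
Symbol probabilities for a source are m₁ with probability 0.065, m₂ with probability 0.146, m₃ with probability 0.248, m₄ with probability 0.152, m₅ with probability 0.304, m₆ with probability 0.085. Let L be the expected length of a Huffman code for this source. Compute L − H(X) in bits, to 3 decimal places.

0.048 bits

Entropy H = −Σ p log₂ p ≈ 2.3981 bits.
Huffman merges: 13/200+17/200→3/20; 73/500+3/20→37/125; 19/125+31/125→2/5; 37/125+38/125→3/5; 2/5+3/5→1. L = 1223/500 ≈ 2.4460.
L − H = 2.4460 − 2.3981 = 0.048 bits.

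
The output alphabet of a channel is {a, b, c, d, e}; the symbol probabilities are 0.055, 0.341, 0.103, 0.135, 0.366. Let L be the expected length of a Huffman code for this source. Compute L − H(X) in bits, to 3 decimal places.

0.067 bits

Entropy H = −Σ p log₂ p ≈ 2.0179 bits.
Huffman merges: 11/200+103/1000→79/500; 27/200+79/500→293/1000; 293/1000+341/1000→317/500; 183/500+317/500→1. L = 417/200 ≈ 2.0850.
L − H = 2.0850 − 2.0179 = 0.067 bits.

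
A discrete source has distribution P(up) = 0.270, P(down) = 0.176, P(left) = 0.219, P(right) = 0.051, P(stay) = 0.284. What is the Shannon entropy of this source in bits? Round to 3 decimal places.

H = −Σ pᵢ log₂ pᵢ.
−0.270·log₂(0.270) = 0.5100
−0.176·log₂(0.176) = 0.4411
−0.219·log₂(0.219) = 0.4798
−0.051·log₂(0.051) = 0.2190
−0.284·log₂(0.284) = 0.5158
Sum ≈ 2.1657 → 2.166 bits.

2.166 bits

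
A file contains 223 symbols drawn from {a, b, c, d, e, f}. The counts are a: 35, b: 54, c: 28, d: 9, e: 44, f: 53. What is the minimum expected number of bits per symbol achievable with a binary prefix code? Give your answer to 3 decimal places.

2.489 bits/symbol

Probabilities are the counts divided by 223.
Repeatedly combine the two least-probable nodes; the expected code length is the sum of the merged weights.
merge 9/223 + 28/223 → 37/223
merge 35/223 + 37/223 → 72/223
merge 44/223 + 53/223 → 97/223
merge 54/223 + 72/223 → 126/223
merge 97/223 + 126/223 → 1
L = 37/223 + 72/223 + 97/223 + 126/223 + 1 = 555/223 ≈ 2.489 bits/symbol.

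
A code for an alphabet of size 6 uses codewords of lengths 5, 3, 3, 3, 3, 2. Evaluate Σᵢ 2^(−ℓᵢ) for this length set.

0.78125

With common denominator 2^5 = 32: Σ 2^(−ℓᵢ) = 1/32 + 4/32 + 4/32 + 4/32 + 4/32 + 8/32 = 25/32 = 0.78125.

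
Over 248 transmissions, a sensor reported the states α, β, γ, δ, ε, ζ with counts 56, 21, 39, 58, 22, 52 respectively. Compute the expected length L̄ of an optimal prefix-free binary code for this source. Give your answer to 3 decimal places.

2.504 bits/symbol

Probabilities are the counts divided by 248.
Repeatedly combine the two least-probable nodes; the expected code length is the sum of the merged weights.
merge 21/248 + 11/124 → 43/248
merge 39/248 + 43/248 → 41/124
merge 13/62 + 7/31 → 27/62
merge 29/124 + 41/124 → 35/62
merge 27/62 + 35/62 → 1
L = 43/248 + 41/124 + 27/62 + 35/62 + 1 = 621/248 ≈ 2.504 bits/symbol.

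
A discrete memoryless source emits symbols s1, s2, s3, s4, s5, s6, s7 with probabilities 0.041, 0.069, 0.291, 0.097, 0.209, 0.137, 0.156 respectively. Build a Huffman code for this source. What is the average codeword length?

2.61 bits/symbol

Repeatedly combine the two least-probable nodes; the expected code length is the sum of the merged weights.
merge 41/1000 + 69/1000 → 11/100
merge 97/1000 + 11/100 → 207/1000
merge 137/1000 + 39/250 → 293/1000
merge 207/1000 + 209/1000 → 52/125
merge 291/1000 + 293/1000 → 73/125
merge 52/125 + 73/125 → 1
L = 11/100 + 207/1000 + 293/1000 + 52/125 + 73/125 + 1 = 261/100 = 2.61 bits/symbol.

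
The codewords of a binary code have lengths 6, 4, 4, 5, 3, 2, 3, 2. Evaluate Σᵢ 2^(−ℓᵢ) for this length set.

0.921875

With common denominator 2^6 = 64: Σ 2^(−ℓᵢ) = 1/64 + 4/64 + 4/64 + 2/64 + 8/64 + 16/64 + 8/64 + 16/64 = 59/64 = 0.921875.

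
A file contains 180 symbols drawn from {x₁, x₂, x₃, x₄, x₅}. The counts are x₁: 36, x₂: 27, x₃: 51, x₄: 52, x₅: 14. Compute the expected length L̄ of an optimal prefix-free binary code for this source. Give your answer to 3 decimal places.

2.228 bits/symbol

Probabilities are the counts divided by 180.
Repeatedly combine the two least-probable nodes; the expected code length is the sum of the merged weights.
merge 7/90 + 3/20 → 41/180
merge 1/5 + 41/180 → 77/180
merge 17/60 + 13/45 → 103/180
merge 77/180 + 103/180 → 1
L = 41/180 + 77/180 + 103/180 + 1 = 401/180 ≈ 2.228 bits/symbol.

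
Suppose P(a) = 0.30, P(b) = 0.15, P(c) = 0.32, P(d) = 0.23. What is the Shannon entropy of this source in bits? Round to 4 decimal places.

1.9453 bits

H = −Σ pᵢ log₂ pᵢ.
−0.30·log₂(0.30) = 0.5211
−0.15·log₂(0.15) = 0.4105
−0.32·log₂(0.32) = 0.5260
−0.23·log₂(0.23) = 0.4877
Sum ≈ 1.9453 → 1.9453 bits.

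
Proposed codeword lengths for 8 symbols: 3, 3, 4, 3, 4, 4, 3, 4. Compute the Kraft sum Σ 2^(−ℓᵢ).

0.75

With common denominator 2^4 = 16: Σ 2^(−ℓᵢ) = 2/16 + 2/16 + 1/16 + 2/16 + 1/16 + 1/16 + 2/16 + 1/16 = 12/16 = 0.75.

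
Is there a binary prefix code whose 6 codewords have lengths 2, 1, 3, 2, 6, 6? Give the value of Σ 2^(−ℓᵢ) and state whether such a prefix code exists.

1.15625; no

With common denominator 2^6 = 64: Σ 2^(−ℓᵢ) = 16/64 + 32/64 + 8/64 + 16/64 + 1/64 + 1/64 = 74/64 = 1.15625.
Kraft's inequality requires Σ ≤ 1; here Σ = 1.15625 > 1, so no such prefix code exists.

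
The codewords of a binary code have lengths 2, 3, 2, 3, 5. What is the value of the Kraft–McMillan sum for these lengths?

0.78125

With common denominator 2^5 = 32: Σ 2^(−ℓᵢ) = 8/32 + 4/32 + 8/32 + 4/32 + 1/32 = 25/32 = 0.78125.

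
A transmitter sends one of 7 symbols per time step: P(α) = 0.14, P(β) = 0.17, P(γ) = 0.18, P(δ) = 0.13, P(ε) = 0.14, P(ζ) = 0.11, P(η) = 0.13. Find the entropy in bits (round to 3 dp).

H = −Σ pᵢ log₂ pᵢ.
−0.14·log₂(0.14) = 0.3971
−0.17·log₂(0.17) = 0.4346
−0.18·log₂(0.18) = 0.4453
−0.13·log₂(0.13) = 0.3826
−0.14·log₂(0.14) = 0.3971
−0.11·log₂(0.11) = 0.3503
−0.13·log₂(0.13) = 0.3826
Sum ≈ 2.7897 → 2.790 bits.

2.790 bits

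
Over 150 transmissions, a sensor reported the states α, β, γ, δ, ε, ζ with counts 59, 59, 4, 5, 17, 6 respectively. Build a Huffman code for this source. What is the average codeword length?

Probabilities are the counts divided by 150.
Repeatedly combine the two least-probable nodes; the expected code length is the sum of the merged weights.
merge 2/75 + 1/30 → 3/50
merge 1/25 + 3/50 → 1/10
merge 1/10 + 17/150 → 16/75
merge 16/75 + 59/150 → 91/150
merge 59/150 + 91/150 → 1
L = 3/50 + 1/10 + 16/75 + 91/150 + 1 = 99/50 = 1.98 bits/symbol.

1.98 bits/symbol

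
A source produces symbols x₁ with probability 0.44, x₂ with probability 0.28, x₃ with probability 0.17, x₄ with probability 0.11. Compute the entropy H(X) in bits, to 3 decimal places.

1.820 bits

H = −Σ pᵢ log₂ pᵢ.
−0.44·log₂(0.44) = 0.5211
−0.28·log₂(0.28) = 0.5142
−0.17·log₂(0.17) = 0.4346
−0.11·log₂(0.11) = 0.3503
Sum ≈ 1.8202 → 1.820 bits.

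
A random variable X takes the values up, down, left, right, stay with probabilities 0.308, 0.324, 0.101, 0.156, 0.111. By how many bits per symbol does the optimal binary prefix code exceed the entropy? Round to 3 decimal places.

Entropy H = −Σ p log₂ p ≈ 2.1543 bits.
Huffman merges: 101/1000+111/1000→53/250; 39/250+53/250→46/125; 77/250+81/250→79/125; 46/125+79/125→1. L = 553/250 ≈ 2.2120.
L − H = 2.2120 − 2.1543 = 0.058 bits.

0.058 bits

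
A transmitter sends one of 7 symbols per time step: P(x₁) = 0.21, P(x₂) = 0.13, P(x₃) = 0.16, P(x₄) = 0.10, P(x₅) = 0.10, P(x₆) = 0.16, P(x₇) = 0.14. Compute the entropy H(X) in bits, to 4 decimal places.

2.7630 bits

H = −Σ pᵢ log₂ pᵢ.
−0.21·log₂(0.21) = 0.4728
−0.13·log₂(0.13) = 0.3826
−0.16·log₂(0.16) = 0.4230
−0.10·log₂(0.10) = 0.3322
−0.10·log₂(0.10) = 0.3322
−0.16·log₂(0.16) = 0.4230
−0.14·log₂(0.14) = 0.3971
Sum ≈ 2.7630 → 2.7630 bits.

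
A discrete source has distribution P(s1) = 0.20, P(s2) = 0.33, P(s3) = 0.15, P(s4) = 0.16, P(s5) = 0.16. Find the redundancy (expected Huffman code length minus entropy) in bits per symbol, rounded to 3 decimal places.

Entropy H = −Σ p log₂ p ≈ 2.2488 bits.
Huffman merges: 3/20+4/25→31/100; 4/25+1/5→9/25; 31/100+33/100→16/25; 9/25+16/25→1. L = 231/100 ≈ 2.3100.
L − H = 2.3100 − 2.2488 = 0.061 bits.

0.061 bits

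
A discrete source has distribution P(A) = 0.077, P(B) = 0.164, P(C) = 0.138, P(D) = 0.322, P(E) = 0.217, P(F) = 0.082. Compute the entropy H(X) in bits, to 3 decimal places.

2.407 bits

H = −Σ pᵢ log₂ pᵢ.
−0.077·log₂(0.077) = 0.2848
−0.164·log₂(0.164) = 0.4278
−0.138·log₂(0.138) = 0.3943
−0.322·log₂(0.322) = 0.5264
−0.217·log₂(0.217) = 0.4783
−0.082·log₂(0.082) = 0.2959
Sum ≈ 2.4075 → 2.407 bits.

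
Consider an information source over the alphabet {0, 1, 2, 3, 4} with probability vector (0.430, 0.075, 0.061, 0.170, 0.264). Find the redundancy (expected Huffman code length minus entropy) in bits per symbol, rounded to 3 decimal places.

0.020 bits

Entropy H = −Σ p log₂ p ≈ 1.9918 bits.
Huffman merges: 61/1000+3/40→17/125; 17/125+17/100→153/500; 33/125+153/500→57/100; 43/100+57/100→1. L = 503/250 ≈ 2.0120.
L − H = 2.0120 − 1.9918 = 0.020 bits.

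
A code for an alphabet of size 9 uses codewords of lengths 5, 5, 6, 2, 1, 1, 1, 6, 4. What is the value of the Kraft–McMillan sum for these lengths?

1.90625

With common denominator 2^6 = 64: Σ 2^(−ℓᵢ) = 2/64 + 2/64 + 1/64 + 16/64 + 32/64 + 32/64 + 32/64 + 1/64 + 4/64 = 122/64 = 1.90625.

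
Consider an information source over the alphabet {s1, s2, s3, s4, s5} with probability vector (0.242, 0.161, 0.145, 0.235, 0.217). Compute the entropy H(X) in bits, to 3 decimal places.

H = −Σ pᵢ log₂ pᵢ.
−0.242·log₂(0.242) = 0.4954
−0.161·log₂(0.161) = 0.4242
−0.145·log₂(0.145) = 0.4040
−0.235·log₂(0.235) = 0.4910
−0.217·log₂(0.217) = 0.4783
Sum ≈ 2.2928 → 2.293 bits.

2.293 bits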